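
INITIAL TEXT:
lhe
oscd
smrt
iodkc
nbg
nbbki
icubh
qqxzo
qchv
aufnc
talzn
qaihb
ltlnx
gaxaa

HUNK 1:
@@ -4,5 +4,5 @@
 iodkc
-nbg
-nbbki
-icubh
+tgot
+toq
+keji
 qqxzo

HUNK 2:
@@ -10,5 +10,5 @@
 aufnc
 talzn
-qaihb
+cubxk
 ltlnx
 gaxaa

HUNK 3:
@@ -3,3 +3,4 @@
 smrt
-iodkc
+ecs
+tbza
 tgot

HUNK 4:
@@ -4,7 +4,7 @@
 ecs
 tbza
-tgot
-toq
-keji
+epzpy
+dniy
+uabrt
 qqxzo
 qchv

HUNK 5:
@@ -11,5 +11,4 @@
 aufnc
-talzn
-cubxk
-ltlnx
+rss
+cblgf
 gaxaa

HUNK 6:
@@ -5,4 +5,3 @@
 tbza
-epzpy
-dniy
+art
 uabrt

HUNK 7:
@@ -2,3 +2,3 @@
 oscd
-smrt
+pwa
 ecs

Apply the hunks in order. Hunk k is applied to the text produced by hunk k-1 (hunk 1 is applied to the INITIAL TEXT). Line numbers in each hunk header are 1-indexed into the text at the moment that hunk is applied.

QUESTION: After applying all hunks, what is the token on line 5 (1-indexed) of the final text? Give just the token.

Hunk 1: at line 4 remove [nbg,nbbki,icubh] add [tgot,toq,keji] -> 14 lines: lhe oscd smrt iodkc tgot toq keji qqxzo qchv aufnc talzn qaihb ltlnx gaxaa
Hunk 2: at line 10 remove [qaihb] add [cubxk] -> 14 lines: lhe oscd smrt iodkc tgot toq keji qqxzo qchv aufnc talzn cubxk ltlnx gaxaa
Hunk 3: at line 3 remove [iodkc] add [ecs,tbza] -> 15 lines: lhe oscd smrt ecs tbza tgot toq keji qqxzo qchv aufnc talzn cubxk ltlnx gaxaa
Hunk 4: at line 4 remove [tgot,toq,keji] add [epzpy,dniy,uabrt] -> 15 lines: lhe oscd smrt ecs tbza epzpy dniy uabrt qqxzo qchv aufnc talzn cubxk ltlnx gaxaa
Hunk 5: at line 11 remove [talzn,cubxk,ltlnx] add [rss,cblgf] -> 14 lines: lhe oscd smrt ecs tbza epzpy dniy uabrt qqxzo qchv aufnc rss cblgf gaxaa
Hunk 6: at line 5 remove [epzpy,dniy] add [art] -> 13 lines: lhe oscd smrt ecs tbza art uabrt qqxzo qchv aufnc rss cblgf gaxaa
Hunk 7: at line 2 remove [smrt] add [pwa] -> 13 lines: lhe oscd pwa ecs tbza art uabrt qqxzo qchv aufnc rss cblgf gaxaa
Final line 5: tbza

Answer: tbza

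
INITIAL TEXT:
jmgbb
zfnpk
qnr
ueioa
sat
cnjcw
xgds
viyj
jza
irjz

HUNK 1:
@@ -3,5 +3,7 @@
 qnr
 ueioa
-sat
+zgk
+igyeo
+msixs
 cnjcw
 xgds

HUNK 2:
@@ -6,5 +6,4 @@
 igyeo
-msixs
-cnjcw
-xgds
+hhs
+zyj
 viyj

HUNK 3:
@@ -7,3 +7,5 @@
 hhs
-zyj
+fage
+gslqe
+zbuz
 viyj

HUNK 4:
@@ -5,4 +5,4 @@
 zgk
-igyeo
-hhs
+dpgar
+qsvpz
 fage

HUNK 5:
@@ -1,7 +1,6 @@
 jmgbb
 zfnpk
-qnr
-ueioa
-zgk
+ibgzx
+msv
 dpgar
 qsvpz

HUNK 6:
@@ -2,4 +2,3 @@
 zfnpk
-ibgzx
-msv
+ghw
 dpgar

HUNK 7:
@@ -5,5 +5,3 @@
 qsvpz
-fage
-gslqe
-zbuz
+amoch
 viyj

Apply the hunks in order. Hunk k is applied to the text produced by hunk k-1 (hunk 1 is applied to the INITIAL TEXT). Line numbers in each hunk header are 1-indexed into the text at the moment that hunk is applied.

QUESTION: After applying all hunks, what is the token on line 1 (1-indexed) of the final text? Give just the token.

Hunk 1: at line 3 remove [sat] add [zgk,igyeo,msixs] -> 12 lines: jmgbb zfnpk qnr ueioa zgk igyeo msixs cnjcw xgds viyj jza irjz
Hunk 2: at line 6 remove [msixs,cnjcw,xgds] add [hhs,zyj] -> 11 lines: jmgbb zfnpk qnr ueioa zgk igyeo hhs zyj viyj jza irjz
Hunk 3: at line 7 remove [zyj] add [fage,gslqe,zbuz] -> 13 lines: jmgbb zfnpk qnr ueioa zgk igyeo hhs fage gslqe zbuz viyj jza irjz
Hunk 4: at line 5 remove [igyeo,hhs] add [dpgar,qsvpz] -> 13 lines: jmgbb zfnpk qnr ueioa zgk dpgar qsvpz fage gslqe zbuz viyj jza irjz
Hunk 5: at line 1 remove [qnr,ueioa,zgk] add [ibgzx,msv] -> 12 lines: jmgbb zfnpk ibgzx msv dpgar qsvpz fage gslqe zbuz viyj jza irjz
Hunk 6: at line 2 remove [ibgzx,msv] add [ghw] -> 11 lines: jmgbb zfnpk ghw dpgar qsvpz fage gslqe zbuz viyj jza irjz
Hunk 7: at line 5 remove [fage,gslqe,zbuz] add [amoch] -> 9 lines: jmgbb zfnpk ghw dpgar qsvpz amoch viyj jza irjz
Final line 1: jmgbb

Answer: jmgbb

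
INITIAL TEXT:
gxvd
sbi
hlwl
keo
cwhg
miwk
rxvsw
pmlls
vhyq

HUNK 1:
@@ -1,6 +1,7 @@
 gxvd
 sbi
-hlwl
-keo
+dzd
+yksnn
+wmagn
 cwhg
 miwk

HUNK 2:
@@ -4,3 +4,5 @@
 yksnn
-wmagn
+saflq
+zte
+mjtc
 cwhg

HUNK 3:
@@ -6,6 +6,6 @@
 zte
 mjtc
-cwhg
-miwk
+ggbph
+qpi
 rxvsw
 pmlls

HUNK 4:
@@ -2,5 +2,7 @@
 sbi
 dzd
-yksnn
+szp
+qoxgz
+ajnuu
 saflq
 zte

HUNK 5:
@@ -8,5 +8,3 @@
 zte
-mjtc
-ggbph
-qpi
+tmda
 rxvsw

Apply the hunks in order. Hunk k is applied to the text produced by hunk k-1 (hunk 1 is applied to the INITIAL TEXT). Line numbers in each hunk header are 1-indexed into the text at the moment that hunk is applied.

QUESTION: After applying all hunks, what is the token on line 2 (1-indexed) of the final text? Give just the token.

Answer: sbi

Derivation:
Hunk 1: at line 1 remove [hlwl,keo] add [dzd,yksnn,wmagn] -> 10 lines: gxvd sbi dzd yksnn wmagn cwhg miwk rxvsw pmlls vhyq
Hunk 2: at line 4 remove [wmagn] add [saflq,zte,mjtc] -> 12 lines: gxvd sbi dzd yksnn saflq zte mjtc cwhg miwk rxvsw pmlls vhyq
Hunk 3: at line 6 remove [cwhg,miwk] add [ggbph,qpi] -> 12 lines: gxvd sbi dzd yksnn saflq zte mjtc ggbph qpi rxvsw pmlls vhyq
Hunk 4: at line 2 remove [yksnn] add [szp,qoxgz,ajnuu] -> 14 lines: gxvd sbi dzd szp qoxgz ajnuu saflq zte mjtc ggbph qpi rxvsw pmlls vhyq
Hunk 5: at line 8 remove [mjtc,ggbph,qpi] add [tmda] -> 12 lines: gxvd sbi dzd szp qoxgz ajnuu saflq zte tmda rxvsw pmlls vhyq
Final line 2: sbi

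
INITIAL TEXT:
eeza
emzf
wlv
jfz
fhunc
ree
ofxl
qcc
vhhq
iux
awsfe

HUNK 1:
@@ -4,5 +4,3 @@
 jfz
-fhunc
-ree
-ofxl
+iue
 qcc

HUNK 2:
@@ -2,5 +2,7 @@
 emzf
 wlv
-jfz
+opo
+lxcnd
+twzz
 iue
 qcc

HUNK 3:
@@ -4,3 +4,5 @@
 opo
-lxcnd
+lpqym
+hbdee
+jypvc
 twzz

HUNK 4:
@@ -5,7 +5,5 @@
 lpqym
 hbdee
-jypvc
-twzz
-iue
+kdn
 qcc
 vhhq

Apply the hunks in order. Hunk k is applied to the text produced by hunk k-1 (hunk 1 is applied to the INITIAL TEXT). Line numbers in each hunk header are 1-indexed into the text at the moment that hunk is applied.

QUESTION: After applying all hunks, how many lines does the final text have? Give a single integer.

Answer: 11

Derivation:
Hunk 1: at line 4 remove [fhunc,ree,ofxl] add [iue] -> 9 lines: eeza emzf wlv jfz iue qcc vhhq iux awsfe
Hunk 2: at line 2 remove [jfz] add [opo,lxcnd,twzz] -> 11 lines: eeza emzf wlv opo lxcnd twzz iue qcc vhhq iux awsfe
Hunk 3: at line 4 remove [lxcnd] add [lpqym,hbdee,jypvc] -> 13 lines: eeza emzf wlv opo lpqym hbdee jypvc twzz iue qcc vhhq iux awsfe
Hunk 4: at line 5 remove [jypvc,twzz,iue] add [kdn] -> 11 lines: eeza emzf wlv opo lpqym hbdee kdn qcc vhhq iux awsfe
Final line count: 11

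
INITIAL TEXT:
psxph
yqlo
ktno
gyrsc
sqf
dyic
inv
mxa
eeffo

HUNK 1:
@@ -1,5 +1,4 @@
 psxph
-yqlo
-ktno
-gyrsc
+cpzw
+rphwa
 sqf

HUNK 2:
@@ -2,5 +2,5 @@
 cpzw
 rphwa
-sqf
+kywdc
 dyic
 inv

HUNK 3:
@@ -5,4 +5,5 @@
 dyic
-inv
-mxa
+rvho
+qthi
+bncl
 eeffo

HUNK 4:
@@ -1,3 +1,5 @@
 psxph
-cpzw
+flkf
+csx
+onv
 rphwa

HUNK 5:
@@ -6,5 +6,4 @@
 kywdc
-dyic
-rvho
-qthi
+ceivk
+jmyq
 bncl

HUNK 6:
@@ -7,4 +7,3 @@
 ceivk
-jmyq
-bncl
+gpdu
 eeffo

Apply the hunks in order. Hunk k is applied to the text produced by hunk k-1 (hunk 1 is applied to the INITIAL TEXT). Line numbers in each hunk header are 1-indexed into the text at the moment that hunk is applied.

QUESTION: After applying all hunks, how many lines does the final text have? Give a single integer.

Hunk 1: at line 1 remove [yqlo,ktno,gyrsc] add [cpzw,rphwa] -> 8 lines: psxph cpzw rphwa sqf dyic inv mxa eeffo
Hunk 2: at line 2 remove [sqf] add [kywdc] -> 8 lines: psxph cpzw rphwa kywdc dyic inv mxa eeffo
Hunk 3: at line 5 remove [inv,mxa] add [rvho,qthi,bncl] -> 9 lines: psxph cpzw rphwa kywdc dyic rvho qthi bncl eeffo
Hunk 4: at line 1 remove [cpzw] add [flkf,csx,onv] -> 11 lines: psxph flkf csx onv rphwa kywdc dyic rvho qthi bncl eeffo
Hunk 5: at line 6 remove [dyic,rvho,qthi] add [ceivk,jmyq] -> 10 lines: psxph flkf csx onv rphwa kywdc ceivk jmyq bncl eeffo
Hunk 6: at line 7 remove [jmyq,bncl] add [gpdu] -> 9 lines: psxph flkf csx onv rphwa kywdc ceivk gpdu eeffo
Final line count: 9

Answer: 9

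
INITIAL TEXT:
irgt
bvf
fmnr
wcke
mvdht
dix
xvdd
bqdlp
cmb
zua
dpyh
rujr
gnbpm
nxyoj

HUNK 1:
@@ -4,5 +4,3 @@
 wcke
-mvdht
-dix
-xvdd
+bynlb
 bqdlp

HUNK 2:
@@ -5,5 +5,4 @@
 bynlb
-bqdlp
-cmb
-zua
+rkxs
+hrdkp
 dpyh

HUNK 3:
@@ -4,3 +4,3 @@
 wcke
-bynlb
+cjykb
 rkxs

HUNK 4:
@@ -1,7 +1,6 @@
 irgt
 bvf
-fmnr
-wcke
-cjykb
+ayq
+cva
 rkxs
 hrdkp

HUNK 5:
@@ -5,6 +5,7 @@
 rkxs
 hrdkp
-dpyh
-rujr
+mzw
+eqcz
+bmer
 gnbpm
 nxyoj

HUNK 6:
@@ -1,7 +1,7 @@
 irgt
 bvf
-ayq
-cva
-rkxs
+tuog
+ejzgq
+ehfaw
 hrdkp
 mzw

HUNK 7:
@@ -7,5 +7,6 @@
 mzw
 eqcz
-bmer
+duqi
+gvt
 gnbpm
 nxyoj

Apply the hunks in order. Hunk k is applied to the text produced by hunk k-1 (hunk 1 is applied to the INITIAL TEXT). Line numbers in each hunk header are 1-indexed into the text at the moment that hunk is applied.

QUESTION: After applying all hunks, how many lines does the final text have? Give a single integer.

Answer: 12

Derivation:
Hunk 1: at line 4 remove [mvdht,dix,xvdd] add [bynlb] -> 12 lines: irgt bvf fmnr wcke bynlb bqdlp cmb zua dpyh rujr gnbpm nxyoj
Hunk 2: at line 5 remove [bqdlp,cmb,zua] add [rkxs,hrdkp] -> 11 lines: irgt bvf fmnr wcke bynlb rkxs hrdkp dpyh rujr gnbpm nxyoj
Hunk 3: at line 4 remove [bynlb] add [cjykb] -> 11 lines: irgt bvf fmnr wcke cjykb rkxs hrdkp dpyh rujr gnbpm nxyoj
Hunk 4: at line 1 remove [fmnr,wcke,cjykb] add [ayq,cva] -> 10 lines: irgt bvf ayq cva rkxs hrdkp dpyh rujr gnbpm nxyoj
Hunk 5: at line 5 remove [dpyh,rujr] add [mzw,eqcz,bmer] -> 11 lines: irgt bvf ayq cva rkxs hrdkp mzw eqcz bmer gnbpm nxyoj
Hunk 6: at line 1 remove [ayq,cva,rkxs] add [tuog,ejzgq,ehfaw] -> 11 lines: irgt bvf tuog ejzgq ehfaw hrdkp mzw eqcz bmer gnbpm nxyoj
Hunk 7: at line 7 remove [bmer] add [duqi,gvt] -> 12 lines: irgt bvf tuog ejzgq ehfaw hrdkp mzw eqcz duqi gvt gnbpm nxyoj
Final line count: 12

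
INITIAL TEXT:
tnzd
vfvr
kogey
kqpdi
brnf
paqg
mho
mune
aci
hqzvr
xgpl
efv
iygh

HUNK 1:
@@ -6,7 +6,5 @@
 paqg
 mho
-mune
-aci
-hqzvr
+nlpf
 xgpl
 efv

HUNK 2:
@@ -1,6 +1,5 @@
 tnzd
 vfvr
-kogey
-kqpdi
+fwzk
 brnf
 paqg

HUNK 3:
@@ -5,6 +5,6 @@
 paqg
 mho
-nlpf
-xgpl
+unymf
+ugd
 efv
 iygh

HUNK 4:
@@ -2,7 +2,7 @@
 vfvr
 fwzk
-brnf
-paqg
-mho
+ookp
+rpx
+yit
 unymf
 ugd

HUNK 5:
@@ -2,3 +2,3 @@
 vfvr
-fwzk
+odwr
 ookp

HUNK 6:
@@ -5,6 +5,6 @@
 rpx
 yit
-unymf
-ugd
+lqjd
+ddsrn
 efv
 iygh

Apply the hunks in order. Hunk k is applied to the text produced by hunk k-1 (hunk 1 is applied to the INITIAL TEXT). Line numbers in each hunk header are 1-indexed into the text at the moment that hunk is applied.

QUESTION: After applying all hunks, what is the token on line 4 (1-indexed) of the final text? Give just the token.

Hunk 1: at line 6 remove [mune,aci,hqzvr] add [nlpf] -> 11 lines: tnzd vfvr kogey kqpdi brnf paqg mho nlpf xgpl efv iygh
Hunk 2: at line 1 remove [kogey,kqpdi] add [fwzk] -> 10 lines: tnzd vfvr fwzk brnf paqg mho nlpf xgpl efv iygh
Hunk 3: at line 5 remove [nlpf,xgpl] add [unymf,ugd] -> 10 lines: tnzd vfvr fwzk brnf paqg mho unymf ugd efv iygh
Hunk 4: at line 2 remove [brnf,paqg,mho] add [ookp,rpx,yit] -> 10 lines: tnzd vfvr fwzk ookp rpx yit unymf ugd efv iygh
Hunk 5: at line 2 remove [fwzk] add [odwr] -> 10 lines: tnzd vfvr odwr ookp rpx yit unymf ugd efv iygh
Hunk 6: at line 5 remove [unymf,ugd] add [lqjd,ddsrn] -> 10 lines: tnzd vfvr odwr ookp rpx yit lqjd ddsrn efv iygh
Final line 4: ookp

Answer: ookp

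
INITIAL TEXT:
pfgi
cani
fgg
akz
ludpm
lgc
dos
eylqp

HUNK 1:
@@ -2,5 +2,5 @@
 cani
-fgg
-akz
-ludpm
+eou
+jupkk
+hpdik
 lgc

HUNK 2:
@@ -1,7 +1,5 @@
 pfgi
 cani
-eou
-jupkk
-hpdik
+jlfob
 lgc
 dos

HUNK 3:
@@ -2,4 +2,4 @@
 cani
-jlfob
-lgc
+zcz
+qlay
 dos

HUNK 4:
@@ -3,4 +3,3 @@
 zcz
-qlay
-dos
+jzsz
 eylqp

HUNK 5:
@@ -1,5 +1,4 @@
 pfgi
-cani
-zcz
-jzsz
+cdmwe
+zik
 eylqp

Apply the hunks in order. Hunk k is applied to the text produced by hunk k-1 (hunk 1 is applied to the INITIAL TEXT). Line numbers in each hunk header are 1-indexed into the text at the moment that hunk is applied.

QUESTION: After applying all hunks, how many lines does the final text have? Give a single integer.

Answer: 4

Derivation:
Hunk 1: at line 2 remove [fgg,akz,ludpm] add [eou,jupkk,hpdik] -> 8 lines: pfgi cani eou jupkk hpdik lgc dos eylqp
Hunk 2: at line 1 remove [eou,jupkk,hpdik] add [jlfob] -> 6 lines: pfgi cani jlfob lgc dos eylqp
Hunk 3: at line 2 remove [jlfob,lgc] add [zcz,qlay] -> 6 lines: pfgi cani zcz qlay dos eylqp
Hunk 4: at line 3 remove [qlay,dos] add [jzsz] -> 5 lines: pfgi cani zcz jzsz eylqp
Hunk 5: at line 1 remove [cani,zcz,jzsz] add [cdmwe,zik] -> 4 lines: pfgi cdmwe zik eylqp
Final line count: 4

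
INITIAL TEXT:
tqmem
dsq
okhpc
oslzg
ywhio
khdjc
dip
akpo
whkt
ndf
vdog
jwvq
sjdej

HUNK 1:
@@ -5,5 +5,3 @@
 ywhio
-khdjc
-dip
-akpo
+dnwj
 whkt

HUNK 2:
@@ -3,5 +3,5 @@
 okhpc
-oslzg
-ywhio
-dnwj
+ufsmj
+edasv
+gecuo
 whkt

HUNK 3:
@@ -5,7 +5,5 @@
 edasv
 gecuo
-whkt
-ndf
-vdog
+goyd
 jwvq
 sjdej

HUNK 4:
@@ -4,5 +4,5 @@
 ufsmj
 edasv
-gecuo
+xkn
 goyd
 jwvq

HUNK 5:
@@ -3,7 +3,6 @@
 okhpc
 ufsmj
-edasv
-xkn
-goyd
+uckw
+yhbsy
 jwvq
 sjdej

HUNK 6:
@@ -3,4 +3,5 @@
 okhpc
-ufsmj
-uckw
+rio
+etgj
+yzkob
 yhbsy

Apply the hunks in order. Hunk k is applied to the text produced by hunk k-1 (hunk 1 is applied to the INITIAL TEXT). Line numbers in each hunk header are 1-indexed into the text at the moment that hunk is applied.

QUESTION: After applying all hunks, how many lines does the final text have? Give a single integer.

Answer: 9

Derivation:
Hunk 1: at line 5 remove [khdjc,dip,akpo] add [dnwj] -> 11 lines: tqmem dsq okhpc oslzg ywhio dnwj whkt ndf vdog jwvq sjdej
Hunk 2: at line 3 remove [oslzg,ywhio,dnwj] add [ufsmj,edasv,gecuo] -> 11 lines: tqmem dsq okhpc ufsmj edasv gecuo whkt ndf vdog jwvq sjdej
Hunk 3: at line 5 remove [whkt,ndf,vdog] add [goyd] -> 9 lines: tqmem dsq okhpc ufsmj edasv gecuo goyd jwvq sjdej
Hunk 4: at line 4 remove [gecuo] add [xkn] -> 9 lines: tqmem dsq okhpc ufsmj edasv xkn goyd jwvq sjdej
Hunk 5: at line 3 remove [edasv,xkn,goyd] add [uckw,yhbsy] -> 8 lines: tqmem dsq okhpc ufsmj uckw yhbsy jwvq sjdej
Hunk 6: at line 3 remove [ufsmj,uckw] add [rio,etgj,yzkob] -> 9 lines: tqmem dsq okhpc rio etgj yzkob yhbsy jwvq sjdej
Final line count: 9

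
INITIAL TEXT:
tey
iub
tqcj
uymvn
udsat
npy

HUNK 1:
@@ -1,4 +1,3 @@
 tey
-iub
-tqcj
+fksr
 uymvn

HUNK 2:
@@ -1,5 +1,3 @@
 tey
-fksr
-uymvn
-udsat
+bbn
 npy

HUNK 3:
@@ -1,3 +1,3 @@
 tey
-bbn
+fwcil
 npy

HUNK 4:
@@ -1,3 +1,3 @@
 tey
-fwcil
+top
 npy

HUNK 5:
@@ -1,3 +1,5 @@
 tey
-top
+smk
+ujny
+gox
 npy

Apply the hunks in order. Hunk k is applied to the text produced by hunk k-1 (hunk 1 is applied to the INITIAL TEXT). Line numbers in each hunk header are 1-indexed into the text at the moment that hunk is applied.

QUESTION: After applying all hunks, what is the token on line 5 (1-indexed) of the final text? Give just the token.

Answer: npy

Derivation:
Hunk 1: at line 1 remove [iub,tqcj] add [fksr] -> 5 lines: tey fksr uymvn udsat npy
Hunk 2: at line 1 remove [fksr,uymvn,udsat] add [bbn] -> 3 lines: tey bbn npy
Hunk 3: at line 1 remove [bbn] add [fwcil] -> 3 lines: tey fwcil npy
Hunk 4: at line 1 remove [fwcil] add [top] -> 3 lines: tey top npy
Hunk 5: at line 1 remove [top] add [smk,ujny,gox] -> 5 lines: tey smk ujny gox npy
Final line 5: npy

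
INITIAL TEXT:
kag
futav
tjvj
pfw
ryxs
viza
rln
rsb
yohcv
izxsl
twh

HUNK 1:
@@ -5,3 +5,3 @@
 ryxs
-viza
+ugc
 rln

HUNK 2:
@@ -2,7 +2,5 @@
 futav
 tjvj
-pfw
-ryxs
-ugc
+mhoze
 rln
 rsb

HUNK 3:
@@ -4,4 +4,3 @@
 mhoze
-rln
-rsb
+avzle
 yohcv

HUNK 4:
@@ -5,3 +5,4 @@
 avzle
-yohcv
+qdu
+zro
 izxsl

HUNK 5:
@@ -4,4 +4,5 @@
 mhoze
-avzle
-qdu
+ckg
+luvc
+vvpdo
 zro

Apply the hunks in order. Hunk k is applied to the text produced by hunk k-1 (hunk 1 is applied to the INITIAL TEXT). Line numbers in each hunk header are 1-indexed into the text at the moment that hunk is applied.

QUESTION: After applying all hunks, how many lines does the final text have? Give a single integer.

Hunk 1: at line 5 remove [viza] add [ugc] -> 11 lines: kag futav tjvj pfw ryxs ugc rln rsb yohcv izxsl twh
Hunk 2: at line 2 remove [pfw,ryxs,ugc] add [mhoze] -> 9 lines: kag futav tjvj mhoze rln rsb yohcv izxsl twh
Hunk 3: at line 4 remove [rln,rsb] add [avzle] -> 8 lines: kag futav tjvj mhoze avzle yohcv izxsl twh
Hunk 4: at line 5 remove [yohcv] add [qdu,zro] -> 9 lines: kag futav tjvj mhoze avzle qdu zro izxsl twh
Hunk 5: at line 4 remove [avzle,qdu] add [ckg,luvc,vvpdo] -> 10 lines: kag futav tjvj mhoze ckg luvc vvpdo zro izxsl twh
Final line count: 10

Answer: 10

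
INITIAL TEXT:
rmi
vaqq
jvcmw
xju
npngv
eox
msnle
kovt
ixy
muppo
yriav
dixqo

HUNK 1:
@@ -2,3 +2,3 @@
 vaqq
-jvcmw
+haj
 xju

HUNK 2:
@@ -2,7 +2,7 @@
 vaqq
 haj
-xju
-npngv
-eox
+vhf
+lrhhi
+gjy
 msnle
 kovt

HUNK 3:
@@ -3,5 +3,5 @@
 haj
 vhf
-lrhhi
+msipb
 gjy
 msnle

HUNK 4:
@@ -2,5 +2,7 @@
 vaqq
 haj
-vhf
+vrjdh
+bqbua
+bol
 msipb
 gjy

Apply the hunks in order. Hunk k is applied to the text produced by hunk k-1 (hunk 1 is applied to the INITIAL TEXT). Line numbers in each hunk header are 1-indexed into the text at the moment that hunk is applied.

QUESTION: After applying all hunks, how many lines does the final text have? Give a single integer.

Hunk 1: at line 2 remove [jvcmw] add [haj] -> 12 lines: rmi vaqq haj xju npngv eox msnle kovt ixy muppo yriav dixqo
Hunk 2: at line 2 remove [xju,npngv,eox] add [vhf,lrhhi,gjy] -> 12 lines: rmi vaqq haj vhf lrhhi gjy msnle kovt ixy muppo yriav dixqo
Hunk 3: at line 3 remove [lrhhi] add [msipb] -> 12 lines: rmi vaqq haj vhf msipb gjy msnle kovt ixy muppo yriav dixqo
Hunk 4: at line 2 remove [vhf] add [vrjdh,bqbua,bol] -> 14 lines: rmi vaqq haj vrjdh bqbua bol msipb gjy msnle kovt ixy muppo yriav dixqo
Final line count: 14

Answer: 14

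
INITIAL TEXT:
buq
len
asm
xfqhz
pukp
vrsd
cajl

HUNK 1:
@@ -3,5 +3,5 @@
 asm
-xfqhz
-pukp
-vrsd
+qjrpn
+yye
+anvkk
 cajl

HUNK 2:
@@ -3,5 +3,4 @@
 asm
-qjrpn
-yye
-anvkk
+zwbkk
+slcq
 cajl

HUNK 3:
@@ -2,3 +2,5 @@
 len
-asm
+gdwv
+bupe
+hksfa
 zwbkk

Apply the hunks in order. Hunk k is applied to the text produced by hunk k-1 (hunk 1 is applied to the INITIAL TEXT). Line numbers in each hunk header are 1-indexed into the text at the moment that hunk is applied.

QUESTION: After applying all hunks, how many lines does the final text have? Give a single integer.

Answer: 8

Derivation:
Hunk 1: at line 3 remove [xfqhz,pukp,vrsd] add [qjrpn,yye,anvkk] -> 7 lines: buq len asm qjrpn yye anvkk cajl
Hunk 2: at line 3 remove [qjrpn,yye,anvkk] add [zwbkk,slcq] -> 6 lines: buq len asm zwbkk slcq cajl
Hunk 3: at line 2 remove [asm] add [gdwv,bupe,hksfa] -> 8 lines: buq len gdwv bupe hksfa zwbkk slcq cajl
Final line count: 8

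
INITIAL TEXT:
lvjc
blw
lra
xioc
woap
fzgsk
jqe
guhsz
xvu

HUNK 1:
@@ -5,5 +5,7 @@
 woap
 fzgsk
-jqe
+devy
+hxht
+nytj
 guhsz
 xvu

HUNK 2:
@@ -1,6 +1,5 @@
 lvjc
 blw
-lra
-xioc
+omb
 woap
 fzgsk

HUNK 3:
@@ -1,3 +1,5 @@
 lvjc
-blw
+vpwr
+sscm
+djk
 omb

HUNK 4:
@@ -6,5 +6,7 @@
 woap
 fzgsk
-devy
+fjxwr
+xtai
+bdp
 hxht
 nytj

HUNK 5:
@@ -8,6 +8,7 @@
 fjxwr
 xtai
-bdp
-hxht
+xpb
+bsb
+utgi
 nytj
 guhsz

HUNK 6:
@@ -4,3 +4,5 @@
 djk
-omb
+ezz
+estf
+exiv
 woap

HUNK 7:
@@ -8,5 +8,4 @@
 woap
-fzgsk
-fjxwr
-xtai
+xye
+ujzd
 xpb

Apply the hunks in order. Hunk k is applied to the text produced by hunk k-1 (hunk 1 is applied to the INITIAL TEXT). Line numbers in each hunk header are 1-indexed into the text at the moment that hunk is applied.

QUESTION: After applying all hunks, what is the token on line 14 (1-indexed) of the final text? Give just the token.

Hunk 1: at line 5 remove [jqe] add [devy,hxht,nytj] -> 11 lines: lvjc blw lra xioc woap fzgsk devy hxht nytj guhsz xvu
Hunk 2: at line 1 remove [lra,xioc] add [omb] -> 10 lines: lvjc blw omb woap fzgsk devy hxht nytj guhsz xvu
Hunk 3: at line 1 remove [blw] add [vpwr,sscm,djk] -> 12 lines: lvjc vpwr sscm djk omb woap fzgsk devy hxht nytj guhsz xvu
Hunk 4: at line 6 remove [devy] add [fjxwr,xtai,bdp] -> 14 lines: lvjc vpwr sscm djk omb woap fzgsk fjxwr xtai bdp hxht nytj guhsz xvu
Hunk 5: at line 8 remove [bdp,hxht] add [xpb,bsb,utgi] -> 15 lines: lvjc vpwr sscm djk omb woap fzgsk fjxwr xtai xpb bsb utgi nytj guhsz xvu
Hunk 6: at line 4 remove [omb] add [ezz,estf,exiv] -> 17 lines: lvjc vpwr sscm djk ezz estf exiv woap fzgsk fjxwr xtai xpb bsb utgi nytj guhsz xvu
Hunk 7: at line 8 remove [fzgsk,fjxwr,xtai] add [xye,ujzd] -> 16 lines: lvjc vpwr sscm djk ezz estf exiv woap xye ujzd xpb bsb utgi nytj guhsz xvu
Final line 14: nytj

Answer: nytj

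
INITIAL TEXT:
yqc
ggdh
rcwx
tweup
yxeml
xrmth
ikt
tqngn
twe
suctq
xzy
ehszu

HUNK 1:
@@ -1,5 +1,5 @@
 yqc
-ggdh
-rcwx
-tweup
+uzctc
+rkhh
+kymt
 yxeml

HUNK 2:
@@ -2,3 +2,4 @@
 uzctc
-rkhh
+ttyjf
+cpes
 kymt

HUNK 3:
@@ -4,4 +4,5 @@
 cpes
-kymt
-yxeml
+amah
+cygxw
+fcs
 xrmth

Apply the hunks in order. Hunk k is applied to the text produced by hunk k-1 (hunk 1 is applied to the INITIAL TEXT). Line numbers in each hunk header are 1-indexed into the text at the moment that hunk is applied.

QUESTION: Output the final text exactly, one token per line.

Hunk 1: at line 1 remove [ggdh,rcwx,tweup] add [uzctc,rkhh,kymt] -> 12 lines: yqc uzctc rkhh kymt yxeml xrmth ikt tqngn twe suctq xzy ehszu
Hunk 2: at line 2 remove [rkhh] add [ttyjf,cpes] -> 13 lines: yqc uzctc ttyjf cpes kymt yxeml xrmth ikt tqngn twe suctq xzy ehszu
Hunk 3: at line 4 remove [kymt,yxeml] add [amah,cygxw,fcs] -> 14 lines: yqc uzctc ttyjf cpes amah cygxw fcs xrmth ikt tqngn twe suctq xzy ehszu

Answer: yqc
uzctc
ttyjf
cpes
amah
cygxw
fcs
xrmth
ikt
tqngn
twe
suctq
xzy
ehszu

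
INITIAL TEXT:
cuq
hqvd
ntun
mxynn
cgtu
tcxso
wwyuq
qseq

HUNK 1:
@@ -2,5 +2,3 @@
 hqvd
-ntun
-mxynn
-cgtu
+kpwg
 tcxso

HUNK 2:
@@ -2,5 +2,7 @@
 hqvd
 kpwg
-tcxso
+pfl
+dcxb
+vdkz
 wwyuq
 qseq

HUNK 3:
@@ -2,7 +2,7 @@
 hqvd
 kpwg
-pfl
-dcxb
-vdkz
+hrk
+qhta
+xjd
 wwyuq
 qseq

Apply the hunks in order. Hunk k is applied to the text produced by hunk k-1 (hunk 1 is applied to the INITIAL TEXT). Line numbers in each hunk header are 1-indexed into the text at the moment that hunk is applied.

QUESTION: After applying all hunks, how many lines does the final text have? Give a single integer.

Hunk 1: at line 2 remove [ntun,mxynn,cgtu] add [kpwg] -> 6 lines: cuq hqvd kpwg tcxso wwyuq qseq
Hunk 2: at line 2 remove [tcxso] add [pfl,dcxb,vdkz] -> 8 lines: cuq hqvd kpwg pfl dcxb vdkz wwyuq qseq
Hunk 3: at line 2 remove [pfl,dcxb,vdkz] add [hrk,qhta,xjd] -> 8 lines: cuq hqvd kpwg hrk qhta xjd wwyuq qseq
Final line count: 8

Answer: 8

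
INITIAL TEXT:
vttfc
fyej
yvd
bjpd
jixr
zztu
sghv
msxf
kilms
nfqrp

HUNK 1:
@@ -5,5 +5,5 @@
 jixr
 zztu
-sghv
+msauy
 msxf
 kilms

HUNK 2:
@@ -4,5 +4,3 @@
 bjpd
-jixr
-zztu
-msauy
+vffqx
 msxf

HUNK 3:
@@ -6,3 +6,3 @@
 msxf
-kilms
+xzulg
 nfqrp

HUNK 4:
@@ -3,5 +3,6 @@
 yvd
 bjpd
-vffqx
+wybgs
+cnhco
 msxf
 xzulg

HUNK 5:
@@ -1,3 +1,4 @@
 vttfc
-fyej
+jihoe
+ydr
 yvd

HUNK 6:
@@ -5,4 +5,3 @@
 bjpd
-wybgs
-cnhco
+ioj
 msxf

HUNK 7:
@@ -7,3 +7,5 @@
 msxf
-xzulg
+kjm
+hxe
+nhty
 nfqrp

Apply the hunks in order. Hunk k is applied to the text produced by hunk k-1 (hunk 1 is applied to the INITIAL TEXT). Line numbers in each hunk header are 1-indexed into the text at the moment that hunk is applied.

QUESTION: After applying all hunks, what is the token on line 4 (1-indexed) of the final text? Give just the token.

Hunk 1: at line 5 remove [sghv] add [msauy] -> 10 lines: vttfc fyej yvd bjpd jixr zztu msauy msxf kilms nfqrp
Hunk 2: at line 4 remove [jixr,zztu,msauy] add [vffqx] -> 8 lines: vttfc fyej yvd bjpd vffqx msxf kilms nfqrp
Hunk 3: at line 6 remove [kilms] add [xzulg] -> 8 lines: vttfc fyej yvd bjpd vffqx msxf xzulg nfqrp
Hunk 4: at line 3 remove [vffqx] add [wybgs,cnhco] -> 9 lines: vttfc fyej yvd bjpd wybgs cnhco msxf xzulg nfqrp
Hunk 5: at line 1 remove [fyej] add [jihoe,ydr] -> 10 lines: vttfc jihoe ydr yvd bjpd wybgs cnhco msxf xzulg nfqrp
Hunk 6: at line 5 remove [wybgs,cnhco] add [ioj] -> 9 lines: vttfc jihoe ydr yvd bjpd ioj msxf xzulg nfqrp
Hunk 7: at line 7 remove [xzulg] add [kjm,hxe,nhty] -> 11 lines: vttfc jihoe ydr yvd bjpd ioj msxf kjm hxe nhty nfqrp
Final line 4: yvd

Answer: yvd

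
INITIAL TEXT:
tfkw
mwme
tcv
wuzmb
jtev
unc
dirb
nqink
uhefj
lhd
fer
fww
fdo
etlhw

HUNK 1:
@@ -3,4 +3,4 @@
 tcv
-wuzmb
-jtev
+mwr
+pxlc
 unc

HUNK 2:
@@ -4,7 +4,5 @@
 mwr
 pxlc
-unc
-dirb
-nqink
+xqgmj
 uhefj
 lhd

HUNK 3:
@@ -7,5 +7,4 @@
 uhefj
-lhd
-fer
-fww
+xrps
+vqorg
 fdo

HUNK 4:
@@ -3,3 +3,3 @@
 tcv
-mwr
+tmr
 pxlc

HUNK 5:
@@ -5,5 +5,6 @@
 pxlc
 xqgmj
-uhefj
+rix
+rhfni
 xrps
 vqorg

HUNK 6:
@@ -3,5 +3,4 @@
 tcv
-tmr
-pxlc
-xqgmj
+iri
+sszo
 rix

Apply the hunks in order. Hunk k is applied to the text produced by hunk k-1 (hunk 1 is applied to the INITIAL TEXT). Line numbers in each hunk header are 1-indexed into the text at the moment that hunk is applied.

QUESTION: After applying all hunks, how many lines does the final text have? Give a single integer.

Hunk 1: at line 3 remove [wuzmb,jtev] add [mwr,pxlc] -> 14 lines: tfkw mwme tcv mwr pxlc unc dirb nqink uhefj lhd fer fww fdo etlhw
Hunk 2: at line 4 remove [unc,dirb,nqink] add [xqgmj] -> 12 lines: tfkw mwme tcv mwr pxlc xqgmj uhefj lhd fer fww fdo etlhw
Hunk 3: at line 7 remove [lhd,fer,fww] add [xrps,vqorg] -> 11 lines: tfkw mwme tcv mwr pxlc xqgmj uhefj xrps vqorg fdo etlhw
Hunk 4: at line 3 remove [mwr] add [tmr] -> 11 lines: tfkw mwme tcv tmr pxlc xqgmj uhefj xrps vqorg fdo etlhw
Hunk 5: at line 5 remove [uhefj] add [rix,rhfni] -> 12 lines: tfkw mwme tcv tmr pxlc xqgmj rix rhfni xrps vqorg fdo etlhw
Hunk 6: at line 3 remove [tmr,pxlc,xqgmj] add [iri,sszo] -> 11 lines: tfkw mwme tcv iri sszo rix rhfni xrps vqorg fdo etlhw
Final line count: 11

Answer: 11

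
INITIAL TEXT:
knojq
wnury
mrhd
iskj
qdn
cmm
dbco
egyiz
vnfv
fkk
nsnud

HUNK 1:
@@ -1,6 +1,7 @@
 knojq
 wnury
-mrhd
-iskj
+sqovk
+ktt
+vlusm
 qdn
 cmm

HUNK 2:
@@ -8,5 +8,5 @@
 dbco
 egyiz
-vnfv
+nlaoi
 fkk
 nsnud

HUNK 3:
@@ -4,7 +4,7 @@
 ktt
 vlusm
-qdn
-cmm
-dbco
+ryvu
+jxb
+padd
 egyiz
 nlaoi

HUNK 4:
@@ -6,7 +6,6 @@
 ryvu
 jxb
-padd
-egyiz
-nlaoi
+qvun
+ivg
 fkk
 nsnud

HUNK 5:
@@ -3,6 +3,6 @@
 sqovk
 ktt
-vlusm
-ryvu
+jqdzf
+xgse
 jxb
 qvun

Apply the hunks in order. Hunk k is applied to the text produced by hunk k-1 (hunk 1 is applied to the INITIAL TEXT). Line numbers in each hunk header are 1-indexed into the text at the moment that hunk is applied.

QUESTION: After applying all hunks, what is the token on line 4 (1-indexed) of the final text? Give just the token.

Answer: ktt

Derivation:
Hunk 1: at line 1 remove [mrhd,iskj] add [sqovk,ktt,vlusm] -> 12 lines: knojq wnury sqovk ktt vlusm qdn cmm dbco egyiz vnfv fkk nsnud
Hunk 2: at line 8 remove [vnfv] add [nlaoi] -> 12 lines: knojq wnury sqovk ktt vlusm qdn cmm dbco egyiz nlaoi fkk nsnud
Hunk 3: at line 4 remove [qdn,cmm,dbco] add [ryvu,jxb,padd] -> 12 lines: knojq wnury sqovk ktt vlusm ryvu jxb padd egyiz nlaoi fkk nsnud
Hunk 4: at line 6 remove [padd,egyiz,nlaoi] add [qvun,ivg] -> 11 lines: knojq wnury sqovk ktt vlusm ryvu jxb qvun ivg fkk nsnud
Hunk 5: at line 3 remove [vlusm,ryvu] add [jqdzf,xgse] -> 11 lines: knojq wnury sqovk ktt jqdzf xgse jxb qvun ivg fkk nsnud
Final line 4: ktt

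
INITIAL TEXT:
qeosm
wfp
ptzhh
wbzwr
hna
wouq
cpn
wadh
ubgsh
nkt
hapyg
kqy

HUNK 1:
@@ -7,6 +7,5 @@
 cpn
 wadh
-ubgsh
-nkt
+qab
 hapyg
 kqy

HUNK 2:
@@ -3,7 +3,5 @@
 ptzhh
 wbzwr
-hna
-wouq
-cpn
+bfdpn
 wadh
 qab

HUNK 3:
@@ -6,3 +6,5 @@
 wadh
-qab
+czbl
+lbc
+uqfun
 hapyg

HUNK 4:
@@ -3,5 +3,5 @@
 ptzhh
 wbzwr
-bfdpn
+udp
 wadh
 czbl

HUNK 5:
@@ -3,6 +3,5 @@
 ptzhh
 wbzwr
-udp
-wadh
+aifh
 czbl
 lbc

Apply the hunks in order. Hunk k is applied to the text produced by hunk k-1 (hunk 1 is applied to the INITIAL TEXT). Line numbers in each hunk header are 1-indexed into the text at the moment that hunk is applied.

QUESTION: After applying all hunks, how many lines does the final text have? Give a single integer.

Answer: 10

Derivation:
Hunk 1: at line 7 remove [ubgsh,nkt] add [qab] -> 11 lines: qeosm wfp ptzhh wbzwr hna wouq cpn wadh qab hapyg kqy
Hunk 2: at line 3 remove [hna,wouq,cpn] add [bfdpn] -> 9 lines: qeosm wfp ptzhh wbzwr bfdpn wadh qab hapyg kqy
Hunk 3: at line 6 remove [qab] add [czbl,lbc,uqfun] -> 11 lines: qeosm wfp ptzhh wbzwr bfdpn wadh czbl lbc uqfun hapyg kqy
Hunk 4: at line 3 remove [bfdpn] add [udp] -> 11 lines: qeosm wfp ptzhh wbzwr udp wadh czbl lbc uqfun hapyg kqy
Hunk 5: at line 3 remove [udp,wadh] add [aifh] -> 10 lines: qeosm wfp ptzhh wbzwr aifh czbl lbc uqfun hapyg kqy
Final line count: 10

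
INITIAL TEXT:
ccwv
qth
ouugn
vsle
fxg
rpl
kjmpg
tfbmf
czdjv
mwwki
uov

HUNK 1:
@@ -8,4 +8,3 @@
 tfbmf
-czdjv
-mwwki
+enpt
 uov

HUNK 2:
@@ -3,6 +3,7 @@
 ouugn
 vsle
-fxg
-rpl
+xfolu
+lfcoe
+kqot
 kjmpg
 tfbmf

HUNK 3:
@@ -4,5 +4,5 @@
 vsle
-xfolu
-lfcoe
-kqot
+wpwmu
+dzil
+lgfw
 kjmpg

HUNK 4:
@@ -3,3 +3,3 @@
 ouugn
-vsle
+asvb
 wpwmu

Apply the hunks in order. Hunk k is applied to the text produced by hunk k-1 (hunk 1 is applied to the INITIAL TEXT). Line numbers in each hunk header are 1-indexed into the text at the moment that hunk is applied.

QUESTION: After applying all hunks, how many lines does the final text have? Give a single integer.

Hunk 1: at line 8 remove [czdjv,mwwki] add [enpt] -> 10 lines: ccwv qth ouugn vsle fxg rpl kjmpg tfbmf enpt uov
Hunk 2: at line 3 remove [fxg,rpl] add [xfolu,lfcoe,kqot] -> 11 lines: ccwv qth ouugn vsle xfolu lfcoe kqot kjmpg tfbmf enpt uov
Hunk 3: at line 4 remove [xfolu,lfcoe,kqot] add [wpwmu,dzil,lgfw] -> 11 lines: ccwv qth ouugn vsle wpwmu dzil lgfw kjmpg tfbmf enpt uov
Hunk 4: at line 3 remove [vsle] add [asvb] -> 11 lines: ccwv qth ouugn asvb wpwmu dzil lgfw kjmpg tfbmf enpt uov
Final line count: 11

Answer: 11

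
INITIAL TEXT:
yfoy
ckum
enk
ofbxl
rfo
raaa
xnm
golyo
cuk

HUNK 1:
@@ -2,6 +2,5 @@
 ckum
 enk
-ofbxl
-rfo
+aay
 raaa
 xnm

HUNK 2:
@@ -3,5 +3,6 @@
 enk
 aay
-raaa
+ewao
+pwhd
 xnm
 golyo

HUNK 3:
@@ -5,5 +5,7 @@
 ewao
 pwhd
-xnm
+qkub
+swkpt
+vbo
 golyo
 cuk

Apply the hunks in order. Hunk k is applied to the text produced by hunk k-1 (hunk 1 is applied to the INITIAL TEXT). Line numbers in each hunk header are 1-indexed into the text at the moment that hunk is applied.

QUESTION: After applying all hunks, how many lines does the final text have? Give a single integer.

Hunk 1: at line 2 remove [ofbxl,rfo] add [aay] -> 8 lines: yfoy ckum enk aay raaa xnm golyo cuk
Hunk 2: at line 3 remove [raaa] add [ewao,pwhd] -> 9 lines: yfoy ckum enk aay ewao pwhd xnm golyo cuk
Hunk 3: at line 5 remove [xnm] add [qkub,swkpt,vbo] -> 11 lines: yfoy ckum enk aay ewao pwhd qkub swkpt vbo golyo cuk
Final line count: 11

Answer: 11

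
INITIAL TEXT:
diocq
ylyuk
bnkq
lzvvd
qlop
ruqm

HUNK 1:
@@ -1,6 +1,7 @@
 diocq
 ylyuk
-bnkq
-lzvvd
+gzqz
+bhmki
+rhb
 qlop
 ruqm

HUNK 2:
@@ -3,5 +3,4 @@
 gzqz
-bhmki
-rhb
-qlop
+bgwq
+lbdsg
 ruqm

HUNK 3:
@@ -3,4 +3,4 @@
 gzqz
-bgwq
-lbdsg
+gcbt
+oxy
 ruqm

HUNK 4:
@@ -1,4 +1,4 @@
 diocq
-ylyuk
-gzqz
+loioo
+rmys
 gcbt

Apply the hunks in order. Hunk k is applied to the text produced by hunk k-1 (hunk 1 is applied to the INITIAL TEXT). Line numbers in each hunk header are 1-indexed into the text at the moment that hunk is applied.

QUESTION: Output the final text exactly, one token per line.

Answer: diocq
loioo
rmys
gcbt
oxy
ruqm

Derivation:
Hunk 1: at line 1 remove [bnkq,lzvvd] add [gzqz,bhmki,rhb] -> 7 lines: diocq ylyuk gzqz bhmki rhb qlop ruqm
Hunk 2: at line 3 remove [bhmki,rhb,qlop] add [bgwq,lbdsg] -> 6 lines: diocq ylyuk gzqz bgwq lbdsg ruqm
Hunk 3: at line 3 remove [bgwq,lbdsg] add [gcbt,oxy] -> 6 lines: diocq ylyuk gzqz gcbt oxy ruqm
Hunk 4: at line 1 remove [ylyuk,gzqz] add [loioo,rmys] -> 6 lines: diocq loioo rmys gcbt oxy ruqm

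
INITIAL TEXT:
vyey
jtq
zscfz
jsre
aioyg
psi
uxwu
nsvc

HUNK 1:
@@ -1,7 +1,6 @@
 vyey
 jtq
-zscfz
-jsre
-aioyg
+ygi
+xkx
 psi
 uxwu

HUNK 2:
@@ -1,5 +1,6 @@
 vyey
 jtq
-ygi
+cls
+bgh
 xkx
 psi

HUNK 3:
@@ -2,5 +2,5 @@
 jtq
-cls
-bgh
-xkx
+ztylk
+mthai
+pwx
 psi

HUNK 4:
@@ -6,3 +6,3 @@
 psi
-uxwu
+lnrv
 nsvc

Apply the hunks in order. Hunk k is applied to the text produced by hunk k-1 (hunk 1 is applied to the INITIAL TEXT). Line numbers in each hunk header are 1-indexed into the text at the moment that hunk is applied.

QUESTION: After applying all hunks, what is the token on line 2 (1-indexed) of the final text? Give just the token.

Answer: jtq

Derivation:
Hunk 1: at line 1 remove [zscfz,jsre,aioyg] add [ygi,xkx] -> 7 lines: vyey jtq ygi xkx psi uxwu nsvc
Hunk 2: at line 1 remove [ygi] add [cls,bgh] -> 8 lines: vyey jtq cls bgh xkx psi uxwu nsvc
Hunk 3: at line 2 remove [cls,bgh,xkx] add [ztylk,mthai,pwx] -> 8 lines: vyey jtq ztylk mthai pwx psi uxwu nsvc
Hunk 4: at line 6 remove [uxwu] add [lnrv] -> 8 lines: vyey jtq ztylk mthai pwx psi lnrv nsvc
Final line 2: jtq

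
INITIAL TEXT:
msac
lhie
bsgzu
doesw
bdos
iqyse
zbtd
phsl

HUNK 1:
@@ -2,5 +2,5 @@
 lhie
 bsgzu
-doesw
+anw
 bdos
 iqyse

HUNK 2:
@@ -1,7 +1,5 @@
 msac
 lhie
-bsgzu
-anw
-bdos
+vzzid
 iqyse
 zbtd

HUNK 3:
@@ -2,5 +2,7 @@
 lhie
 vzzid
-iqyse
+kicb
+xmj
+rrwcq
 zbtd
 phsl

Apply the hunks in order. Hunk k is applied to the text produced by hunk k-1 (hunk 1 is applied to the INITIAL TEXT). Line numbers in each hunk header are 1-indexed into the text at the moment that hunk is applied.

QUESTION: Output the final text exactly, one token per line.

Hunk 1: at line 2 remove [doesw] add [anw] -> 8 lines: msac lhie bsgzu anw bdos iqyse zbtd phsl
Hunk 2: at line 1 remove [bsgzu,anw,bdos] add [vzzid] -> 6 lines: msac lhie vzzid iqyse zbtd phsl
Hunk 3: at line 2 remove [iqyse] add [kicb,xmj,rrwcq] -> 8 lines: msac lhie vzzid kicb xmj rrwcq zbtd phsl

Answer: msac
lhie
vzzid
kicb
xmj
rrwcq
zbtd
phsl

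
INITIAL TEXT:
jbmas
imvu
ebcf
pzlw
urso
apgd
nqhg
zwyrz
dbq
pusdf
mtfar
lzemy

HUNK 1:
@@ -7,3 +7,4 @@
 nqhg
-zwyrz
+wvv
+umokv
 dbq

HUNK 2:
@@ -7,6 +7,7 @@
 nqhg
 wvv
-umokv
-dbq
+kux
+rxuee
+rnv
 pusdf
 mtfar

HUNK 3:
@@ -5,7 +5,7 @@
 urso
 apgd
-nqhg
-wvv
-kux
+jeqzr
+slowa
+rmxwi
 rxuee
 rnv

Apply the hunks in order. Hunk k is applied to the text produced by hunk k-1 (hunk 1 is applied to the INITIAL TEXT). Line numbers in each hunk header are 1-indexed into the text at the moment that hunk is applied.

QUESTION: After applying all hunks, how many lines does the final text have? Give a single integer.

Answer: 14

Derivation:
Hunk 1: at line 7 remove [zwyrz] add [wvv,umokv] -> 13 lines: jbmas imvu ebcf pzlw urso apgd nqhg wvv umokv dbq pusdf mtfar lzemy
Hunk 2: at line 7 remove [umokv,dbq] add [kux,rxuee,rnv] -> 14 lines: jbmas imvu ebcf pzlw urso apgd nqhg wvv kux rxuee rnv pusdf mtfar lzemy
Hunk 3: at line 5 remove [nqhg,wvv,kux] add [jeqzr,slowa,rmxwi] -> 14 lines: jbmas imvu ebcf pzlw urso apgd jeqzr slowa rmxwi rxuee rnv pusdf mtfar lzemy
Final line count: 14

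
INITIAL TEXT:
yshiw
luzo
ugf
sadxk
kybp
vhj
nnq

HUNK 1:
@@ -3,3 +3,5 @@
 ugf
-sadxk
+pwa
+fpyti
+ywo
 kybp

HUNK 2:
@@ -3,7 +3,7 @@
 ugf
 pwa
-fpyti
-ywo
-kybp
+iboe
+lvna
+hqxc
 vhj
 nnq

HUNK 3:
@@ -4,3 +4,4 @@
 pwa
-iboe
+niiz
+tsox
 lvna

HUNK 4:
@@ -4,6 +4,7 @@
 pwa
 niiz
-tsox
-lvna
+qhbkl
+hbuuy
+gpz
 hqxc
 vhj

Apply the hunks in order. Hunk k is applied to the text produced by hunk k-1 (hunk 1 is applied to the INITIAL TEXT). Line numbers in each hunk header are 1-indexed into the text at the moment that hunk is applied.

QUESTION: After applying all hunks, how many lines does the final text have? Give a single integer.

Answer: 11

Derivation:
Hunk 1: at line 3 remove [sadxk] add [pwa,fpyti,ywo] -> 9 lines: yshiw luzo ugf pwa fpyti ywo kybp vhj nnq
Hunk 2: at line 3 remove [fpyti,ywo,kybp] add [iboe,lvna,hqxc] -> 9 lines: yshiw luzo ugf pwa iboe lvna hqxc vhj nnq
Hunk 3: at line 4 remove [iboe] add [niiz,tsox] -> 10 lines: yshiw luzo ugf pwa niiz tsox lvna hqxc vhj nnq
Hunk 4: at line 4 remove [tsox,lvna] add [qhbkl,hbuuy,gpz] -> 11 lines: yshiw luzo ugf pwa niiz qhbkl hbuuy gpz hqxc vhj nnq
Final line count: 11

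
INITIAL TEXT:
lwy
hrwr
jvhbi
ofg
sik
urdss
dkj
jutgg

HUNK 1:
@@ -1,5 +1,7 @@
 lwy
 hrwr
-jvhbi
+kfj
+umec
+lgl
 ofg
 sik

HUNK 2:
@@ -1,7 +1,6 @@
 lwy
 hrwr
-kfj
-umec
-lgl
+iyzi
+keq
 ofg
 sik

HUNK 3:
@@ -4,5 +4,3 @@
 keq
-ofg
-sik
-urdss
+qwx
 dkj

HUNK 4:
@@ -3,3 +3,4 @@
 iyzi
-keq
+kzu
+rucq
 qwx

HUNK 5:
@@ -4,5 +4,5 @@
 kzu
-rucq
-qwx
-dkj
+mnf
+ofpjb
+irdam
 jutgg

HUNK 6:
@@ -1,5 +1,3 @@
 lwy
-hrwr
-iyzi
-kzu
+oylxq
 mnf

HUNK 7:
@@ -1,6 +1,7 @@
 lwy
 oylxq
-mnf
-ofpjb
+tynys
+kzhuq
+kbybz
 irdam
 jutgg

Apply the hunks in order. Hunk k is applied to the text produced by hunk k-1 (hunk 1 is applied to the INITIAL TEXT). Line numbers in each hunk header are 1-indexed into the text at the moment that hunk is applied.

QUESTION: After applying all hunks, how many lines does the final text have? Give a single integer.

Hunk 1: at line 1 remove [jvhbi] add [kfj,umec,lgl] -> 10 lines: lwy hrwr kfj umec lgl ofg sik urdss dkj jutgg
Hunk 2: at line 1 remove [kfj,umec,lgl] add [iyzi,keq] -> 9 lines: lwy hrwr iyzi keq ofg sik urdss dkj jutgg
Hunk 3: at line 4 remove [ofg,sik,urdss] add [qwx] -> 7 lines: lwy hrwr iyzi keq qwx dkj jutgg
Hunk 4: at line 3 remove [keq] add [kzu,rucq] -> 8 lines: lwy hrwr iyzi kzu rucq qwx dkj jutgg
Hunk 5: at line 4 remove [rucq,qwx,dkj] add [mnf,ofpjb,irdam] -> 8 lines: lwy hrwr iyzi kzu mnf ofpjb irdam jutgg
Hunk 6: at line 1 remove [hrwr,iyzi,kzu] add [oylxq] -> 6 lines: lwy oylxq mnf ofpjb irdam jutgg
Hunk 7: at line 1 remove [mnf,ofpjb] add [tynys,kzhuq,kbybz] -> 7 lines: lwy oylxq tynys kzhuq kbybz irdam jutgg
Final line count: 7

Answer: 7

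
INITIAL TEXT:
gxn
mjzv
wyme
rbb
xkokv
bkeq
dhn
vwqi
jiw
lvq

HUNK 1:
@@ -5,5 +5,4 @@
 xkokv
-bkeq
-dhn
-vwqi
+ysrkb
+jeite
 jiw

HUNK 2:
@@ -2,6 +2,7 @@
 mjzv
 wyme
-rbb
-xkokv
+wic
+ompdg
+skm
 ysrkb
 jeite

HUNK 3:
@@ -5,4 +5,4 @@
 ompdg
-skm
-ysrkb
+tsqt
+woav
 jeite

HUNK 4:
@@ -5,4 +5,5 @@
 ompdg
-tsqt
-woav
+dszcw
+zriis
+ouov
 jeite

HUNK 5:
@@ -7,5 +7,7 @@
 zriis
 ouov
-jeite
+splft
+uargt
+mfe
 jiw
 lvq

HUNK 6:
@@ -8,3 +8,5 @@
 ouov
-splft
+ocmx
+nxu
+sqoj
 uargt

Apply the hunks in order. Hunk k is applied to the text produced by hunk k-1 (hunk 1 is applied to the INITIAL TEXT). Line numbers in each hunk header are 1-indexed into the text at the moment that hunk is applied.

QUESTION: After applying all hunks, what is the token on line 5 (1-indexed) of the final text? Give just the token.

Hunk 1: at line 5 remove [bkeq,dhn,vwqi] add [ysrkb,jeite] -> 9 lines: gxn mjzv wyme rbb xkokv ysrkb jeite jiw lvq
Hunk 2: at line 2 remove [rbb,xkokv] add [wic,ompdg,skm] -> 10 lines: gxn mjzv wyme wic ompdg skm ysrkb jeite jiw lvq
Hunk 3: at line 5 remove [skm,ysrkb] add [tsqt,woav] -> 10 lines: gxn mjzv wyme wic ompdg tsqt woav jeite jiw lvq
Hunk 4: at line 5 remove [tsqt,woav] add [dszcw,zriis,ouov] -> 11 lines: gxn mjzv wyme wic ompdg dszcw zriis ouov jeite jiw lvq
Hunk 5: at line 7 remove [jeite] add [splft,uargt,mfe] -> 13 lines: gxn mjzv wyme wic ompdg dszcw zriis ouov splft uargt mfe jiw lvq
Hunk 6: at line 8 remove [splft] add [ocmx,nxu,sqoj] -> 15 lines: gxn mjzv wyme wic ompdg dszcw zriis ouov ocmx nxu sqoj uargt mfe jiw lvq
Final line 5: ompdg

Answer: ompdg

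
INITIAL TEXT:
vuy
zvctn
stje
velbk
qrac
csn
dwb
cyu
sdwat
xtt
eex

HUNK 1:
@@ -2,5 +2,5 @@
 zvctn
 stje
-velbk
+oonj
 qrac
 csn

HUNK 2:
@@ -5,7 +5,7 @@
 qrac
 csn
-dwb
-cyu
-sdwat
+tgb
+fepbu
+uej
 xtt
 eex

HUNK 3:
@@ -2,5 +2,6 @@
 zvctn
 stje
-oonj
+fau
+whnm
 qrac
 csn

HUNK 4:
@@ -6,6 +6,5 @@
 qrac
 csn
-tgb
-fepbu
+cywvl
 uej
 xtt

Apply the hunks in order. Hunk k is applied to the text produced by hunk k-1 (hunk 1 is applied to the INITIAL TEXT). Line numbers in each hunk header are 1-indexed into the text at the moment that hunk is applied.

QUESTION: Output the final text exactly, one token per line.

Answer: vuy
zvctn
stje
fau
whnm
qrac
csn
cywvl
uej
xtt
eex

Derivation:
Hunk 1: at line 2 remove [velbk] add [oonj] -> 11 lines: vuy zvctn stje oonj qrac csn dwb cyu sdwat xtt eex
Hunk 2: at line 5 remove [dwb,cyu,sdwat] add [tgb,fepbu,uej] -> 11 lines: vuy zvctn stje oonj qrac csn tgb fepbu uej xtt eex
Hunk 3: at line 2 remove [oonj] add [fau,whnm] -> 12 lines: vuy zvctn stje fau whnm qrac csn tgb fepbu uej xtt eex
Hunk 4: at line 6 remove [tgb,fepbu] add [cywvl] -> 11 lines: vuy zvctn stje fau whnm qrac csn cywvl uej xtt eex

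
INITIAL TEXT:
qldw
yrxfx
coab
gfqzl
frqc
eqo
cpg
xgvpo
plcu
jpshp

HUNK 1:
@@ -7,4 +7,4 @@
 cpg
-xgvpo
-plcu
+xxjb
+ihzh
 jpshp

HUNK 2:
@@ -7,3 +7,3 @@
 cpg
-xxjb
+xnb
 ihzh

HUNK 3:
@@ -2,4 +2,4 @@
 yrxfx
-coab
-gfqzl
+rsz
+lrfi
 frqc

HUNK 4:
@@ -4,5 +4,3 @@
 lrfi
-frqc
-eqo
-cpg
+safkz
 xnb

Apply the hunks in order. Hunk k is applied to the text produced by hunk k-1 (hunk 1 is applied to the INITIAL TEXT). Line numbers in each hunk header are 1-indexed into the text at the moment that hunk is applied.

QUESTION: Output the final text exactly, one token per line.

Answer: qldw
yrxfx
rsz
lrfi
safkz
xnb
ihzh
jpshp

Derivation:
Hunk 1: at line 7 remove [xgvpo,plcu] add [xxjb,ihzh] -> 10 lines: qldw yrxfx coab gfqzl frqc eqo cpg xxjb ihzh jpshp
Hunk 2: at line 7 remove [xxjb] add [xnb] -> 10 lines: qldw yrxfx coab gfqzl frqc eqo cpg xnb ihzh jpshp
Hunk 3: at line 2 remove [coab,gfqzl] add [rsz,lrfi] -> 10 lines: qldw yrxfx rsz lrfi frqc eqo cpg xnb ihzh jpshp
Hunk 4: at line 4 remove [frqc,eqo,cpg] add [safkz] -> 8 lines: qldw yrxfx rsz lrfi safkz xnb ihzh jpshp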